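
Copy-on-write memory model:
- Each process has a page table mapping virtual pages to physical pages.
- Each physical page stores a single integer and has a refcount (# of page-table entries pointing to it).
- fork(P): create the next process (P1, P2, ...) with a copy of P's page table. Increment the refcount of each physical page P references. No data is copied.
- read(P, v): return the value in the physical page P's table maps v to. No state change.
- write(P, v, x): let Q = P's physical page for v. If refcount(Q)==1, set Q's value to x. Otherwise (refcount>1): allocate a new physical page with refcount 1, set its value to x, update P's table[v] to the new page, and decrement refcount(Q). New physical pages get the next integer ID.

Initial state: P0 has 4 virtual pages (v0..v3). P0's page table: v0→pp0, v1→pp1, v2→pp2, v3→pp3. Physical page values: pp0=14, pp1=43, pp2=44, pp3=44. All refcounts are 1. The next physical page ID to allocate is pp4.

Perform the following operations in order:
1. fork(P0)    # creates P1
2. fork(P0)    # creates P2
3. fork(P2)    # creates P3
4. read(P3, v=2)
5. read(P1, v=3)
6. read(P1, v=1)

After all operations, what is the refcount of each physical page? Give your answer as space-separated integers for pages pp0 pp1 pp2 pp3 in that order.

Op 1: fork(P0) -> P1. 4 ppages; refcounts: pp0:2 pp1:2 pp2:2 pp3:2
Op 2: fork(P0) -> P2. 4 ppages; refcounts: pp0:3 pp1:3 pp2:3 pp3:3
Op 3: fork(P2) -> P3. 4 ppages; refcounts: pp0:4 pp1:4 pp2:4 pp3:4
Op 4: read(P3, v2) -> 44. No state change.
Op 5: read(P1, v3) -> 44. No state change.
Op 6: read(P1, v1) -> 43. No state change.

Answer: 4 4 4 4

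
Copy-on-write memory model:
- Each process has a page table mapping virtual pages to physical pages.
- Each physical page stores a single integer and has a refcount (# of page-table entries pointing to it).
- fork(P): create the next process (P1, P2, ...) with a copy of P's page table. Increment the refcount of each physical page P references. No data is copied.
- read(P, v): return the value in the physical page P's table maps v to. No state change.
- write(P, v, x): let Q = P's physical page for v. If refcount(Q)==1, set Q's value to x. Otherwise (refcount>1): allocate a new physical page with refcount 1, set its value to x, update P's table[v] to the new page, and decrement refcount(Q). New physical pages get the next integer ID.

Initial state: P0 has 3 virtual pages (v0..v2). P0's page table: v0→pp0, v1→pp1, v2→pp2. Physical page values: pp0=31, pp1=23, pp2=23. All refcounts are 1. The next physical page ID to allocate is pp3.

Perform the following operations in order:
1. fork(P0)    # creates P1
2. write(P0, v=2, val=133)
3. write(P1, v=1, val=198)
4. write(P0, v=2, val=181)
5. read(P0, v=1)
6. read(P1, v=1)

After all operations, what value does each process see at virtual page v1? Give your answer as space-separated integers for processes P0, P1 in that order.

Op 1: fork(P0) -> P1. 3 ppages; refcounts: pp0:2 pp1:2 pp2:2
Op 2: write(P0, v2, 133). refcount(pp2)=2>1 -> COPY to pp3. 4 ppages; refcounts: pp0:2 pp1:2 pp2:1 pp3:1
Op 3: write(P1, v1, 198). refcount(pp1)=2>1 -> COPY to pp4. 5 ppages; refcounts: pp0:2 pp1:1 pp2:1 pp3:1 pp4:1
Op 4: write(P0, v2, 181). refcount(pp3)=1 -> write in place. 5 ppages; refcounts: pp0:2 pp1:1 pp2:1 pp3:1 pp4:1
Op 5: read(P0, v1) -> 23. No state change.
Op 6: read(P1, v1) -> 198. No state change.
P0: v1 -> pp1 = 23
P1: v1 -> pp4 = 198

Answer: 23 198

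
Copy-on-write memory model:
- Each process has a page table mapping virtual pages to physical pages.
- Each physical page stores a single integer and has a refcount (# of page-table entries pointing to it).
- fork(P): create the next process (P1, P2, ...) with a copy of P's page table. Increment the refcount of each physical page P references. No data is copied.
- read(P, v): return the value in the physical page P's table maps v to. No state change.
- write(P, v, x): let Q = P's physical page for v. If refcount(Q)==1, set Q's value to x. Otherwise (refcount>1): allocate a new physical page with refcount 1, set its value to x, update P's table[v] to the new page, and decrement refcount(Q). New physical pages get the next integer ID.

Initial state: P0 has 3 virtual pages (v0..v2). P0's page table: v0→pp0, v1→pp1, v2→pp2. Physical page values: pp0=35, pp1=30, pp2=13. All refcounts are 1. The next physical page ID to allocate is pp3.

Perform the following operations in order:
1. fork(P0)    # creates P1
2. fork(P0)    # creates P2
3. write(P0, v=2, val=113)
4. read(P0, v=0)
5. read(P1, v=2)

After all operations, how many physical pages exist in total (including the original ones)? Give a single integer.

Answer: 4

Derivation:
Op 1: fork(P0) -> P1. 3 ppages; refcounts: pp0:2 pp1:2 pp2:2
Op 2: fork(P0) -> P2. 3 ppages; refcounts: pp0:3 pp1:3 pp2:3
Op 3: write(P0, v2, 113). refcount(pp2)=3>1 -> COPY to pp3. 4 ppages; refcounts: pp0:3 pp1:3 pp2:2 pp3:1
Op 4: read(P0, v0) -> 35. No state change.
Op 5: read(P1, v2) -> 13. No state change.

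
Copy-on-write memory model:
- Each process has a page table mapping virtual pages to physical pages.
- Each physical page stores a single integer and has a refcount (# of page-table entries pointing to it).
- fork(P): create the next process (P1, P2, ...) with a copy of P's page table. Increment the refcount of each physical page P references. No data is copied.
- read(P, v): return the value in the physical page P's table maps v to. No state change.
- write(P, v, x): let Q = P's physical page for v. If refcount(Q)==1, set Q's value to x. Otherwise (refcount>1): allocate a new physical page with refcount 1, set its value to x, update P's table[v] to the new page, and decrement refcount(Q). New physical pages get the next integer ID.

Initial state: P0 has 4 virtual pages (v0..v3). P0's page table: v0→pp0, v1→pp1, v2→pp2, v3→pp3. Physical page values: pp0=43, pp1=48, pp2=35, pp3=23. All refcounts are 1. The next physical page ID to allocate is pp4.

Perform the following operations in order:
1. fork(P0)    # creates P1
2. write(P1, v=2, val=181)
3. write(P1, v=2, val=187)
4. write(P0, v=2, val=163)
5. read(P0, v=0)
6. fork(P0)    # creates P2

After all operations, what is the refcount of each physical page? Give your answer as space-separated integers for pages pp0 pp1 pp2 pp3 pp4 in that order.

Answer: 3 3 2 3 1

Derivation:
Op 1: fork(P0) -> P1. 4 ppages; refcounts: pp0:2 pp1:2 pp2:2 pp3:2
Op 2: write(P1, v2, 181). refcount(pp2)=2>1 -> COPY to pp4. 5 ppages; refcounts: pp0:2 pp1:2 pp2:1 pp3:2 pp4:1
Op 3: write(P1, v2, 187). refcount(pp4)=1 -> write in place. 5 ppages; refcounts: pp0:2 pp1:2 pp2:1 pp3:2 pp4:1
Op 4: write(P0, v2, 163). refcount(pp2)=1 -> write in place. 5 ppages; refcounts: pp0:2 pp1:2 pp2:1 pp3:2 pp4:1
Op 5: read(P0, v0) -> 43. No state change.
Op 6: fork(P0) -> P2. 5 ppages; refcounts: pp0:3 pp1:3 pp2:2 pp3:3 pp4:1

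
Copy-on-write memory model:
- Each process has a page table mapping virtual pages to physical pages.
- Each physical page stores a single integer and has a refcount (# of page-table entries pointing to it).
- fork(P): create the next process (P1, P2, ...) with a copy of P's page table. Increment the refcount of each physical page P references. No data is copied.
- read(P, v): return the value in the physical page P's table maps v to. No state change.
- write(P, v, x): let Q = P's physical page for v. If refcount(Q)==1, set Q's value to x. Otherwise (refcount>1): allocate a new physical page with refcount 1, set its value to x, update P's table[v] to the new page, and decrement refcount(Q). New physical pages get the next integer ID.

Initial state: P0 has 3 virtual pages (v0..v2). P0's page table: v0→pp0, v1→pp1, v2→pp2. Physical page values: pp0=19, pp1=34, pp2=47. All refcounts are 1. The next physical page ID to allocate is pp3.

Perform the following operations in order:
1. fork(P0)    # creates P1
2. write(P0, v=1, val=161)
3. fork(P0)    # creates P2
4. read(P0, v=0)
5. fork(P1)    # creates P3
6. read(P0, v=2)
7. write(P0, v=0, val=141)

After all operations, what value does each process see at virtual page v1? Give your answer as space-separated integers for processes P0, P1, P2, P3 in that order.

Answer: 161 34 161 34

Derivation:
Op 1: fork(P0) -> P1. 3 ppages; refcounts: pp0:2 pp1:2 pp2:2
Op 2: write(P0, v1, 161). refcount(pp1)=2>1 -> COPY to pp3. 4 ppages; refcounts: pp0:2 pp1:1 pp2:2 pp3:1
Op 3: fork(P0) -> P2. 4 ppages; refcounts: pp0:3 pp1:1 pp2:3 pp3:2
Op 4: read(P0, v0) -> 19. No state change.
Op 5: fork(P1) -> P3. 4 ppages; refcounts: pp0:4 pp1:2 pp2:4 pp3:2
Op 6: read(P0, v2) -> 47. No state change.
Op 7: write(P0, v0, 141). refcount(pp0)=4>1 -> COPY to pp4. 5 ppages; refcounts: pp0:3 pp1:2 pp2:4 pp3:2 pp4:1
P0: v1 -> pp3 = 161
P1: v1 -> pp1 = 34
P2: v1 -> pp3 = 161
P3: v1 -> pp1 = 34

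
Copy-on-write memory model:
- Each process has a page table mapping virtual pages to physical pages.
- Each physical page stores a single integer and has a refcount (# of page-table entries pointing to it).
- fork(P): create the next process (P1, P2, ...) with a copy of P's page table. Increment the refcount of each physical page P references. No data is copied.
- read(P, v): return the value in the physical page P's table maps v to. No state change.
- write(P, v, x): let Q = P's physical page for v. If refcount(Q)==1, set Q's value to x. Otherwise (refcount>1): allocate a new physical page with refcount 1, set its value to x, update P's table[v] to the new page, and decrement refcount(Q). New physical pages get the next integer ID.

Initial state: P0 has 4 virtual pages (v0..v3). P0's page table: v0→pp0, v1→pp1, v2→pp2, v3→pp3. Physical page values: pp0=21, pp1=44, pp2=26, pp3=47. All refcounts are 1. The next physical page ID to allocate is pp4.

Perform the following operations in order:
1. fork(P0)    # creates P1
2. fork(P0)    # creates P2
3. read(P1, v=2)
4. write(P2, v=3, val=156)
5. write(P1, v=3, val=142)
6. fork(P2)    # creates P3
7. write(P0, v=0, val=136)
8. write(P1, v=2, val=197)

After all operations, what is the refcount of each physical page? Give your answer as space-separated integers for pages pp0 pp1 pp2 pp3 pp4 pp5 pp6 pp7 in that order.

Op 1: fork(P0) -> P1. 4 ppages; refcounts: pp0:2 pp1:2 pp2:2 pp3:2
Op 2: fork(P0) -> P2. 4 ppages; refcounts: pp0:3 pp1:3 pp2:3 pp3:3
Op 3: read(P1, v2) -> 26. No state change.
Op 4: write(P2, v3, 156). refcount(pp3)=3>1 -> COPY to pp4. 5 ppages; refcounts: pp0:3 pp1:3 pp2:3 pp3:2 pp4:1
Op 5: write(P1, v3, 142). refcount(pp3)=2>1 -> COPY to pp5. 6 ppages; refcounts: pp0:3 pp1:3 pp2:3 pp3:1 pp4:1 pp5:1
Op 6: fork(P2) -> P3. 6 ppages; refcounts: pp0:4 pp1:4 pp2:4 pp3:1 pp4:2 pp5:1
Op 7: write(P0, v0, 136). refcount(pp0)=4>1 -> COPY to pp6. 7 ppages; refcounts: pp0:3 pp1:4 pp2:4 pp3:1 pp4:2 pp5:1 pp6:1
Op 8: write(P1, v2, 197). refcount(pp2)=4>1 -> COPY to pp7. 8 ppages; refcounts: pp0:3 pp1:4 pp2:3 pp3:1 pp4:2 pp5:1 pp6:1 pp7:1

Answer: 3 4 3 1 2 1 1 1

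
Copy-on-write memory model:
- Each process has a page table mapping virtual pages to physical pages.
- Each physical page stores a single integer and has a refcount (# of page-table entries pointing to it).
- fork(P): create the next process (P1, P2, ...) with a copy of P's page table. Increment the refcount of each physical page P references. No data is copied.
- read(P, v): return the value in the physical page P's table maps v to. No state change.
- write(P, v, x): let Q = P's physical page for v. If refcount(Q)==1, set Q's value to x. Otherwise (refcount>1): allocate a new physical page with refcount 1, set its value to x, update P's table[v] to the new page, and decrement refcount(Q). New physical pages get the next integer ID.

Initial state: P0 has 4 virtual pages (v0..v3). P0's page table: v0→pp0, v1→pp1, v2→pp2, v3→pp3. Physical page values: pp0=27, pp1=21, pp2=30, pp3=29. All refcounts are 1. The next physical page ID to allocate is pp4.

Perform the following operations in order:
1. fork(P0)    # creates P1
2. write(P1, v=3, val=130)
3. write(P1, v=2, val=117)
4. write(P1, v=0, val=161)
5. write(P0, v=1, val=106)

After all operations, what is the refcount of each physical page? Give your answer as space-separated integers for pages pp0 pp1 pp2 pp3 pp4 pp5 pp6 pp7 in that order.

Op 1: fork(P0) -> P1. 4 ppages; refcounts: pp0:2 pp1:2 pp2:2 pp3:2
Op 2: write(P1, v3, 130). refcount(pp3)=2>1 -> COPY to pp4. 5 ppages; refcounts: pp0:2 pp1:2 pp2:2 pp3:1 pp4:1
Op 3: write(P1, v2, 117). refcount(pp2)=2>1 -> COPY to pp5. 6 ppages; refcounts: pp0:2 pp1:2 pp2:1 pp3:1 pp4:1 pp5:1
Op 4: write(P1, v0, 161). refcount(pp0)=2>1 -> COPY to pp6. 7 ppages; refcounts: pp0:1 pp1:2 pp2:1 pp3:1 pp4:1 pp5:1 pp6:1
Op 5: write(P0, v1, 106). refcount(pp1)=2>1 -> COPY to pp7. 8 ppages; refcounts: pp0:1 pp1:1 pp2:1 pp3:1 pp4:1 pp5:1 pp6:1 pp7:1

Answer: 1 1 1 1 1 1 1 1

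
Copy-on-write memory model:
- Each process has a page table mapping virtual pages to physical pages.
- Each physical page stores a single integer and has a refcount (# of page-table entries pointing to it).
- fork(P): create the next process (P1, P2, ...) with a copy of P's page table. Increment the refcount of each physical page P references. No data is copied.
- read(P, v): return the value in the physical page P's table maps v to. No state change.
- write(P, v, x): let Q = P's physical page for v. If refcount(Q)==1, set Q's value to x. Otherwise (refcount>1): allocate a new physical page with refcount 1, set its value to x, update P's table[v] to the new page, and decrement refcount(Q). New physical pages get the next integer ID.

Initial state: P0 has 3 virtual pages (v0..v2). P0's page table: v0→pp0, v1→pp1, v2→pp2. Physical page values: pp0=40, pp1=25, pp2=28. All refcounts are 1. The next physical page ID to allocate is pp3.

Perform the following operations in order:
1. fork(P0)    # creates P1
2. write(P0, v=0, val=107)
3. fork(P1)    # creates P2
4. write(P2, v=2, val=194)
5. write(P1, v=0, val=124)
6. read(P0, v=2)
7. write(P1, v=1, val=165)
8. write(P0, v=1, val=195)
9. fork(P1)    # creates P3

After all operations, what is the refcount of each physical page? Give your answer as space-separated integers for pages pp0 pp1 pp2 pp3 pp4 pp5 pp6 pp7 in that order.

Op 1: fork(P0) -> P1. 3 ppages; refcounts: pp0:2 pp1:2 pp2:2
Op 2: write(P0, v0, 107). refcount(pp0)=2>1 -> COPY to pp3. 4 ppages; refcounts: pp0:1 pp1:2 pp2:2 pp3:1
Op 3: fork(P1) -> P2. 4 ppages; refcounts: pp0:2 pp1:3 pp2:3 pp3:1
Op 4: write(P2, v2, 194). refcount(pp2)=3>1 -> COPY to pp4. 5 ppages; refcounts: pp0:2 pp1:3 pp2:2 pp3:1 pp4:1
Op 5: write(P1, v0, 124). refcount(pp0)=2>1 -> COPY to pp5. 6 ppages; refcounts: pp0:1 pp1:3 pp2:2 pp3:1 pp4:1 pp5:1
Op 6: read(P0, v2) -> 28. No state change.
Op 7: write(P1, v1, 165). refcount(pp1)=3>1 -> COPY to pp6. 7 ppages; refcounts: pp0:1 pp1:2 pp2:2 pp3:1 pp4:1 pp5:1 pp6:1
Op 8: write(P0, v1, 195). refcount(pp1)=2>1 -> COPY to pp7. 8 ppages; refcounts: pp0:1 pp1:1 pp2:2 pp3:1 pp4:1 pp5:1 pp6:1 pp7:1
Op 9: fork(P1) -> P3. 8 ppages; refcounts: pp0:1 pp1:1 pp2:3 pp3:1 pp4:1 pp5:2 pp6:2 pp7:1

Answer: 1 1 3 1 1 2 2 1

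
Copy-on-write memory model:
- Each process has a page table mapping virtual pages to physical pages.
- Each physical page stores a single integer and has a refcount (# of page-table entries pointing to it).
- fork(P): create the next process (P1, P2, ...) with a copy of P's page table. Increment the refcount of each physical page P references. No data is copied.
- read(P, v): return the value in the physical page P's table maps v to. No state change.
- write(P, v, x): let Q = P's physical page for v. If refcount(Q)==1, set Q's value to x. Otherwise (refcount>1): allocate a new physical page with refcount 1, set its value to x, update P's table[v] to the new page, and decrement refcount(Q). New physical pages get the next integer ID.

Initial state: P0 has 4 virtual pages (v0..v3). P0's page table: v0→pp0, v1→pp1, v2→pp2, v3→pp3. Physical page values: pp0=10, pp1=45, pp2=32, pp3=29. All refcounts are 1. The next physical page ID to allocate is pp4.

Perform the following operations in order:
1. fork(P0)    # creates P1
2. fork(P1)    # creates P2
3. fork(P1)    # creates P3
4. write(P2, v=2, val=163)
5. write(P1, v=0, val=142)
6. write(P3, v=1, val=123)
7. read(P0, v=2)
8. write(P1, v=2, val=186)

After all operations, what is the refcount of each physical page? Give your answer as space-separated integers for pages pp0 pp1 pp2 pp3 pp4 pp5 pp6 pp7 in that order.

Op 1: fork(P0) -> P1. 4 ppages; refcounts: pp0:2 pp1:2 pp2:2 pp3:2
Op 2: fork(P1) -> P2. 4 ppages; refcounts: pp0:3 pp1:3 pp2:3 pp3:3
Op 3: fork(P1) -> P3. 4 ppages; refcounts: pp0:4 pp1:4 pp2:4 pp3:4
Op 4: write(P2, v2, 163). refcount(pp2)=4>1 -> COPY to pp4. 5 ppages; refcounts: pp0:4 pp1:4 pp2:3 pp3:4 pp4:1
Op 5: write(P1, v0, 142). refcount(pp0)=4>1 -> COPY to pp5. 6 ppages; refcounts: pp0:3 pp1:4 pp2:3 pp3:4 pp4:1 pp5:1
Op 6: write(P3, v1, 123). refcount(pp1)=4>1 -> COPY to pp6. 7 ppages; refcounts: pp0:3 pp1:3 pp2:3 pp3:4 pp4:1 pp5:1 pp6:1
Op 7: read(P0, v2) -> 32. No state change.
Op 8: write(P1, v2, 186). refcount(pp2)=3>1 -> COPY to pp7. 8 ppages; refcounts: pp0:3 pp1:3 pp2:2 pp3:4 pp4:1 pp5:1 pp6:1 pp7:1

Answer: 3 3 2 4 1 1 1 1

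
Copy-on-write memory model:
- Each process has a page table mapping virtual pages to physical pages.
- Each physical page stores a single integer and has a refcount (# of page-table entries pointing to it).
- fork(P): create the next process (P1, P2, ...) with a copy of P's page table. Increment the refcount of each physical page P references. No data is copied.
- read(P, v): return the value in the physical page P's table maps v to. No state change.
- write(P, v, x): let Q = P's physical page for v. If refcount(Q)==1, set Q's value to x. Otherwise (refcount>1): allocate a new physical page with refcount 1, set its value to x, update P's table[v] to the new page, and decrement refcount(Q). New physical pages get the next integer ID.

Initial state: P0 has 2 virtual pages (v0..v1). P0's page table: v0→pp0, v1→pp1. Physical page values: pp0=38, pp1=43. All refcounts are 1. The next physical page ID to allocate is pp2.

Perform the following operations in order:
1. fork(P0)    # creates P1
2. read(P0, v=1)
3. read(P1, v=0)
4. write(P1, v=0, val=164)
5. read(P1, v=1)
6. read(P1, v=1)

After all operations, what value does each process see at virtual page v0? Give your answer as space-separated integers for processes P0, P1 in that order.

Op 1: fork(P0) -> P1. 2 ppages; refcounts: pp0:2 pp1:2
Op 2: read(P0, v1) -> 43. No state change.
Op 3: read(P1, v0) -> 38. No state change.
Op 4: write(P1, v0, 164). refcount(pp0)=2>1 -> COPY to pp2. 3 ppages; refcounts: pp0:1 pp1:2 pp2:1
Op 5: read(P1, v1) -> 43. No state change.
Op 6: read(P1, v1) -> 43. No state change.
P0: v0 -> pp0 = 38
P1: v0 -> pp2 = 164

Answer: 38 164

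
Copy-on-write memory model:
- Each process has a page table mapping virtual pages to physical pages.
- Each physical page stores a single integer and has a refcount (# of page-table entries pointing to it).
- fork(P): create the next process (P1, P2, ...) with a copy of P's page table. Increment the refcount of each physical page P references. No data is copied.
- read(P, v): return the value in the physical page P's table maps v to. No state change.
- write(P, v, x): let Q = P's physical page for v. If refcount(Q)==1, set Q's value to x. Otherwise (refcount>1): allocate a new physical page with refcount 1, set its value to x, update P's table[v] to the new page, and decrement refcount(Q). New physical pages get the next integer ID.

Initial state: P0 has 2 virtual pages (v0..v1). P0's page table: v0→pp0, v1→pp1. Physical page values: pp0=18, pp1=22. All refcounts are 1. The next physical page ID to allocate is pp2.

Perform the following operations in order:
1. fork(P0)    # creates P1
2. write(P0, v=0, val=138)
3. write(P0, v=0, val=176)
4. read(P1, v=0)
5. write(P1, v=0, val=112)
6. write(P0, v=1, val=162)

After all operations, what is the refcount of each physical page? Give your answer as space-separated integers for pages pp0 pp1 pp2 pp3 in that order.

Answer: 1 1 1 1

Derivation:
Op 1: fork(P0) -> P1. 2 ppages; refcounts: pp0:2 pp1:2
Op 2: write(P0, v0, 138). refcount(pp0)=2>1 -> COPY to pp2. 3 ppages; refcounts: pp0:1 pp1:2 pp2:1
Op 3: write(P0, v0, 176). refcount(pp2)=1 -> write in place. 3 ppages; refcounts: pp0:1 pp1:2 pp2:1
Op 4: read(P1, v0) -> 18. No state change.
Op 5: write(P1, v0, 112). refcount(pp0)=1 -> write in place. 3 ppages; refcounts: pp0:1 pp1:2 pp2:1
Op 6: write(P0, v1, 162). refcount(pp1)=2>1 -> COPY to pp3. 4 ppages; refcounts: pp0:1 pp1:1 pp2:1 pp3:1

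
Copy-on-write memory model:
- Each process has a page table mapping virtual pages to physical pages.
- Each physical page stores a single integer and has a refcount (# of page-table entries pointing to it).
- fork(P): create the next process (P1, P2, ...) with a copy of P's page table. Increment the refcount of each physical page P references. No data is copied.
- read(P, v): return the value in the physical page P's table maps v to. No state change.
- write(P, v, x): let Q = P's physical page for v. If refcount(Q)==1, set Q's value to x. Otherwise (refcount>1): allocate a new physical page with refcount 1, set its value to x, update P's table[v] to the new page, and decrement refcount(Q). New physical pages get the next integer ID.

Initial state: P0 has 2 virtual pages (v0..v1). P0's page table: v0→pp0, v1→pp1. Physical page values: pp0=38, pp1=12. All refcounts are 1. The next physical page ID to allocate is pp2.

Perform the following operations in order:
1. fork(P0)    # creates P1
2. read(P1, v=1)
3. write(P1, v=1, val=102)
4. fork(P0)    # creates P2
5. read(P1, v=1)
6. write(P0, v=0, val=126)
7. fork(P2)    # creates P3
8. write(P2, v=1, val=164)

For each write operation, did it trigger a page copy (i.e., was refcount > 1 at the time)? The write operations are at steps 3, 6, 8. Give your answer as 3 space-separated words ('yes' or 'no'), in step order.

Op 1: fork(P0) -> P1. 2 ppages; refcounts: pp0:2 pp1:2
Op 2: read(P1, v1) -> 12. No state change.
Op 3: write(P1, v1, 102). refcount(pp1)=2>1 -> COPY to pp2. 3 ppages; refcounts: pp0:2 pp1:1 pp2:1
Op 4: fork(P0) -> P2. 3 ppages; refcounts: pp0:3 pp1:2 pp2:1
Op 5: read(P1, v1) -> 102. No state change.
Op 6: write(P0, v0, 126). refcount(pp0)=3>1 -> COPY to pp3. 4 ppages; refcounts: pp0:2 pp1:2 pp2:1 pp3:1
Op 7: fork(P2) -> P3. 4 ppages; refcounts: pp0:3 pp1:3 pp2:1 pp3:1
Op 8: write(P2, v1, 164). refcount(pp1)=3>1 -> COPY to pp4. 5 ppages; refcounts: pp0:3 pp1:2 pp2:1 pp3:1 pp4:1

yes yes yes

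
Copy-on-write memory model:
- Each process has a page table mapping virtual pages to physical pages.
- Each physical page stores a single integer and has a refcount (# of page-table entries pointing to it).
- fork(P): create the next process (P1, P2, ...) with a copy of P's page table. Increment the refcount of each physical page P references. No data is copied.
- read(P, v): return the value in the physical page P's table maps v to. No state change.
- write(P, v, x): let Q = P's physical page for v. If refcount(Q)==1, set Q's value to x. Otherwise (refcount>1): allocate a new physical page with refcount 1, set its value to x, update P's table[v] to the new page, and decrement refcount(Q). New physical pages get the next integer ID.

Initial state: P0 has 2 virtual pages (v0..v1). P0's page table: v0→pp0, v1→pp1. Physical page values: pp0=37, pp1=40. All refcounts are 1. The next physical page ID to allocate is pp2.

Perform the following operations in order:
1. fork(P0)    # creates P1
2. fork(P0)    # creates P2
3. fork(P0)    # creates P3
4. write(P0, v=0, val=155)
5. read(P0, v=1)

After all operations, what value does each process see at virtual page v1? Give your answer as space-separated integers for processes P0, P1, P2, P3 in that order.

Op 1: fork(P0) -> P1. 2 ppages; refcounts: pp0:2 pp1:2
Op 2: fork(P0) -> P2. 2 ppages; refcounts: pp0:3 pp1:3
Op 3: fork(P0) -> P3. 2 ppages; refcounts: pp0:4 pp1:4
Op 4: write(P0, v0, 155). refcount(pp0)=4>1 -> COPY to pp2. 3 ppages; refcounts: pp0:3 pp1:4 pp2:1
Op 5: read(P0, v1) -> 40. No state change.
P0: v1 -> pp1 = 40
P1: v1 -> pp1 = 40
P2: v1 -> pp1 = 40
P3: v1 -> pp1 = 40

Answer: 40 40 40 40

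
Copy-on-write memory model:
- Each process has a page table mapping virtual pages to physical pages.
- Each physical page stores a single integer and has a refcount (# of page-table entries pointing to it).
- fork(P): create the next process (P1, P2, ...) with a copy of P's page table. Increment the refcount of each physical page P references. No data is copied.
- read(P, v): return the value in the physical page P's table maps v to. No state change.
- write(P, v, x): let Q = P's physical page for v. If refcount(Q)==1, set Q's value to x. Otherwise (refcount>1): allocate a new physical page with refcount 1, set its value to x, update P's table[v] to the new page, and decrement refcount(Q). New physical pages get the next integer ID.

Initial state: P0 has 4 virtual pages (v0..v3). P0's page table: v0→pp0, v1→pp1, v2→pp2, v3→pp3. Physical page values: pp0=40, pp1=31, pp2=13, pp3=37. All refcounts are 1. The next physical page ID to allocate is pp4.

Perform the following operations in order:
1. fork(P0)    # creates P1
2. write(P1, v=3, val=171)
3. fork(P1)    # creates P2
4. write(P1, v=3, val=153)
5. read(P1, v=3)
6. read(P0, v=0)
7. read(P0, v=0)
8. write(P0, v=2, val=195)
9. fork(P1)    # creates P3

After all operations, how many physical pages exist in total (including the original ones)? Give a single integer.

Op 1: fork(P0) -> P1. 4 ppages; refcounts: pp0:2 pp1:2 pp2:2 pp3:2
Op 2: write(P1, v3, 171). refcount(pp3)=2>1 -> COPY to pp4. 5 ppages; refcounts: pp0:2 pp1:2 pp2:2 pp3:1 pp4:1
Op 3: fork(P1) -> P2. 5 ppages; refcounts: pp0:3 pp1:3 pp2:3 pp3:1 pp4:2
Op 4: write(P1, v3, 153). refcount(pp4)=2>1 -> COPY to pp5. 6 ppages; refcounts: pp0:3 pp1:3 pp2:3 pp3:1 pp4:1 pp5:1
Op 5: read(P1, v3) -> 153. No state change.
Op 6: read(P0, v0) -> 40. No state change.
Op 7: read(P0, v0) -> 40. No state change.
Op 8: write(P0, v2, 195). refcount(pp2)=3>1 -> COPY to pp6. 7 ppages; refcounts: pp0:3 pp1:3 pp2:2 pp3:1 pp4:1 pp5:1 pp6:1
Op 9: fork(P1) -> P3. 7 ppages; refcounts: pp0:4 pp1:4 pp2:3 pp3:1 pp4:1 pp5:2 pp6:1

Answer: 7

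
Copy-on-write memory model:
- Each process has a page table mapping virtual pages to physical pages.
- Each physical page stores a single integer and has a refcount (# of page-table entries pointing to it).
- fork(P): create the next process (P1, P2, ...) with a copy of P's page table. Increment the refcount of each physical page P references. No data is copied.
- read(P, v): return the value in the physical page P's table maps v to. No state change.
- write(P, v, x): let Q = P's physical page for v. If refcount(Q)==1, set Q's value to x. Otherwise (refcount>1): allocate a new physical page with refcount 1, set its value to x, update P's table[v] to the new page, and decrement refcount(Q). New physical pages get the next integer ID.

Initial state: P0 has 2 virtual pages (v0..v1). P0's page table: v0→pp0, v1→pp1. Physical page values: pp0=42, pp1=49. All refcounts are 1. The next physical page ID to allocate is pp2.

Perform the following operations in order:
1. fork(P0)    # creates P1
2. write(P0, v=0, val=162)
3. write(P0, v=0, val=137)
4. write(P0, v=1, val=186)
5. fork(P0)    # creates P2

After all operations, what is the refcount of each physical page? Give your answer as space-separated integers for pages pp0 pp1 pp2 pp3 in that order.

Answer: 1 1 2 2

Derivation:
Op 1: fork(P0) -> P1. 2 ppages; refcounts: pp0:2 pp1:2
Op 2: write(P0, v0, 162). refcount(pp0)=2>1 -> COPY to pp2. 3 ppages; refcounts: pp0:1 pp1:2 pp2:1
Op 3: write(P0, v0, 137). refcount(pp2)=1 -> write in place. 3 ppages; refcounts: pp0:1 pp1:2 pp2:1
Op 4: write(P0, v1, 186). refcount(pp1)=2>1 -> COPY to pp3. 4 ppages; refcounts: pp0:1 pp1:1 pp2:1 pp3:1
Op 5: fork(P0) -> P2. 4 ppages; refcounts: pp0:1 pp1:1 pp2:2 pp3:2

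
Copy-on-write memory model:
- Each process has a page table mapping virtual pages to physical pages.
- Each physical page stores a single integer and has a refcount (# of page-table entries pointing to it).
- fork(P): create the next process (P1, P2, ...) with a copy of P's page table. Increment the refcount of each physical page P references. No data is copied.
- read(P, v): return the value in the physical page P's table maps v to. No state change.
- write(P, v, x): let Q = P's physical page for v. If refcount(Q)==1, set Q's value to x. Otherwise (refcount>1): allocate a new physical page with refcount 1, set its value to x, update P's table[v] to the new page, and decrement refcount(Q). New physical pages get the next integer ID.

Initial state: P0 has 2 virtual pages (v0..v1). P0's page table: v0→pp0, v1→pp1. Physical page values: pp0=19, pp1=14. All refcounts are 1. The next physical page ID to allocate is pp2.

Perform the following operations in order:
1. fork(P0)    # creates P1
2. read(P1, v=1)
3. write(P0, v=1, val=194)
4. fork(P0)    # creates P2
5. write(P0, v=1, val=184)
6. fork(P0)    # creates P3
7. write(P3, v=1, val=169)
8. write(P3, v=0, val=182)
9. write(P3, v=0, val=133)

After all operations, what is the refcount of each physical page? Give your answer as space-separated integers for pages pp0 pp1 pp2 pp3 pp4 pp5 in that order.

Op 1: fork(P0) -> P1. 2 ppages; refcounts: pp0:2 pp1:2
Op 2: read(P1, v1) -> 14. No state change.
Op 3: write(P0, v1, 194). refcount(pp1)=2>1 -> COPY to pp2. 3 ppages; refcounts: pp0:2 pp1:1 pp2:1
Op 4: fork(P0) -> P2. 3 ppages; refcounts: pp0:3 pp1:1 pp2:2
Op 5: write(P0, v1, 184). refcount(pp2)=2>1 -> COPY to pp3. 4 ppages; refcounts: pp0:3 pp1:1 pp2:1 pp3:1
Op 6: fork(P0) -> P3. 4 ppages; refcounts: pp0:4 pp1:1 pp2:1 pp3:2
Op 7: write(P3, v1, 169). refcount(pp3)=2>1 -> COPY to pp4. 5 ppages; refcounts: pp0:4 pp1:1 pp2:1 pp3:1 pp4:1
Op 8: write(P3, v0, 182). refcount(pp0)=4>1 -> COPY to pp5. 6 ppages; refcounts: pp0:3 pp1:1 pp2:1 pp3:1 pp4:1 pp5:1
Op 9: write(P3, v0, 133). refcount(pp5)=1 -> write in place. 6 ppages; refcounts: pp0:3 pp1:1 pp2:1 pp3:1 pp4:1 pp5:1

Answer: 3 1 1 1 1 1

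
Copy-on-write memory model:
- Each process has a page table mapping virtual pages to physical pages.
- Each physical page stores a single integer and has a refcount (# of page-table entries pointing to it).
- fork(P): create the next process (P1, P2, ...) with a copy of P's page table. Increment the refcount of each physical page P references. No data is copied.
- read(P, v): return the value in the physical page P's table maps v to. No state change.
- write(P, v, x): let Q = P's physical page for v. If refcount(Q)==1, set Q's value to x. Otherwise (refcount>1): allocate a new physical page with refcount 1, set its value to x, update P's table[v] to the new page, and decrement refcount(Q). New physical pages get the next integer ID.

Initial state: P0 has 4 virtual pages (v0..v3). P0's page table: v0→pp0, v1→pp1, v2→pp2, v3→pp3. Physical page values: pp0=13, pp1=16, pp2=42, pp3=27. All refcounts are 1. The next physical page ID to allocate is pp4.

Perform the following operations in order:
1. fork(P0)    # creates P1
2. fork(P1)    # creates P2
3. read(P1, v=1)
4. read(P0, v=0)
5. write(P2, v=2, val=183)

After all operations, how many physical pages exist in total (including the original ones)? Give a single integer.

Op 1: fork(P0) -> P1. 4 ppages; refcounts: pp0:2 pp1:2 pp2:2 pp3:2
Op 2: fork(P1) -> P2. 4 ppages; refcounts: pp0:3 pp1:3 pp2:3 pp3:3
Op 3: read(P1, v1) -> 16. No state change.
Op 4: read(P0, v0) -> 13. No state change.
Op 5: write(P2, v2, 183). refcount(pp2)=3>1 -> COPY to pp4. 5 ppages; refcounts: pp0:3 pp1:3 pp2:2 pp3:3 pp4:1

Answer: 5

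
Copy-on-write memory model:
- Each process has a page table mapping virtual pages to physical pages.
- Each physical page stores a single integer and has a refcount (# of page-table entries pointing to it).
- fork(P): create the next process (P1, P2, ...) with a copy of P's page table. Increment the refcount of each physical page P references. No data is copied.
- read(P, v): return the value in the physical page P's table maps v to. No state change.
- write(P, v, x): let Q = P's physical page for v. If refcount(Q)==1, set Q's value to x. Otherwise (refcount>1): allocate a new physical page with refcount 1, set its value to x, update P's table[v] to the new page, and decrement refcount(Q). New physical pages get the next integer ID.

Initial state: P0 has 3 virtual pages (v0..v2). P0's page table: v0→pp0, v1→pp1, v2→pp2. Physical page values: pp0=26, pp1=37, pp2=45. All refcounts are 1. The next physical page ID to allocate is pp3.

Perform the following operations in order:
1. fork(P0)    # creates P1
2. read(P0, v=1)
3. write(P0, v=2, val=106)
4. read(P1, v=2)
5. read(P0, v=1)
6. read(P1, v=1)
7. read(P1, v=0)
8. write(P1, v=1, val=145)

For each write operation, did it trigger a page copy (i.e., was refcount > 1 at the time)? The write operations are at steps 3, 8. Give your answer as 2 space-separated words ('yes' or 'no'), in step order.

Op 1: fork(P0) -> P1. 3 ppages; refcounts: pp0:2 pp1:2 pp2:2
Op 2: read(P0, v1) -> 37. No state change.
Op 3: write(P0, v2, 106). refcount(pp2)=2>1 -> COPY to pp3. 4 ppages; refcounts: pp0:2 pp1:2 pp2:1 pp3:1
Op 4: read(P1, v2) -> 45. No state change.
Op 5: read(P0, v1) -> 37. No state change.
Op 6: read(P1, v1) -> 37. No state change.
Op 7: read(P1, v0) -> 26. No state change.
Op 8: write(P1, v1, 145). refcount(pp1)=2>1 -> COPY to pp4. 5 ppages; refcounts: pp0:2 pp1:1 pp2:1 pp3:1 pp4:1

yes yes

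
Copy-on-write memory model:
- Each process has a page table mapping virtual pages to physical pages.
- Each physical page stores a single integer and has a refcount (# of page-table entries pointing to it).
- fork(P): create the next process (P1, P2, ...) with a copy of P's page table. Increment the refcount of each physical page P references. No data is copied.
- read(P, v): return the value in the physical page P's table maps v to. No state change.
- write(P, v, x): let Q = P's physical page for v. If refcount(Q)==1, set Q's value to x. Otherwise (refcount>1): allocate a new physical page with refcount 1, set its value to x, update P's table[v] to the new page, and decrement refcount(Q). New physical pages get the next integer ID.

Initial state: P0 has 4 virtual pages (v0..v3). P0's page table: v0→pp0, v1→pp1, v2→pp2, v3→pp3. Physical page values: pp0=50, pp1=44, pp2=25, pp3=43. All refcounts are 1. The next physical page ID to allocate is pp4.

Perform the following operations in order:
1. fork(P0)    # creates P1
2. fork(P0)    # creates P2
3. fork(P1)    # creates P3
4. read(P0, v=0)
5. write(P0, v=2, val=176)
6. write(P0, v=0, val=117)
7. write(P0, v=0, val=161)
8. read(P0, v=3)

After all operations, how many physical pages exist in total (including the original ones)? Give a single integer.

Op 1: fork(P0) -> P1. 4 ppages; refcounts: pp0:2 pp1:2 pp2:2 pp3:2
Op 2: fork(P0) -> P2. 4 ppages; refcounts: pp0:3 pp1:3 pp2:3 pp3:3
Op 3: fork(P1) -> P3. 4 ppages; refcounts: pp0:4 pp1:4 pp2:4 pp3:4
Op 4: read(P0, v0) -> 50. No state change.
Op 5: write(P0, v2, 176). refcount(pp2)=4>1 -> COPY to pp4. 5 ppages; refcounts: pp0:4 pp1:4 pp2:3 pp3:4 pp4:1
Op 6: write(P0, v0, 117). refcount(pp0)=4>1 -> COPY to pp5. 6 ppages; refcounts: pp0:3 pp1:4 pp2:3 pp3:4 pp4:1 pp5:1
Op 7: write(P0, v0, 161). refcount(pp5)=1 -> write in place. 6 ppages; refcounts: pp0:3 pp1:4 pp2:3 pp3:4 pp4:1 pp5:1
Op 8: read(P0, v3) -> 43. No state change.

Answer: 6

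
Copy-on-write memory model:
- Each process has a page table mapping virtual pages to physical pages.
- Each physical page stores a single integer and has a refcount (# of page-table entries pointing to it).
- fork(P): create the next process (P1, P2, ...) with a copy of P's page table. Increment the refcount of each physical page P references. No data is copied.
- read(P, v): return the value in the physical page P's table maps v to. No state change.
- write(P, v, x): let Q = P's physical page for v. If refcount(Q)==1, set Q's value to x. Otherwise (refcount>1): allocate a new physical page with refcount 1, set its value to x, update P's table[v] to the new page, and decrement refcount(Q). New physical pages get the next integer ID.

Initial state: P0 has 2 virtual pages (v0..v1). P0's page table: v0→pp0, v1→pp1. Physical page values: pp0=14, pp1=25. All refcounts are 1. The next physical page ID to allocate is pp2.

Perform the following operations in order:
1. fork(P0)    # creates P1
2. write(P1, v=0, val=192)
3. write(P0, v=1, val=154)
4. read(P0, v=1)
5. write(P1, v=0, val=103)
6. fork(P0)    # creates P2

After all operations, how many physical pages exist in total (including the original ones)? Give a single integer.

Op 1: fork(P0) -> P1. 2 ppages; refcounts: pp0:2 pp1:2
Op 2: write(P1, v0, 192). refcount(pp0)=2>1 -> COPY to pp2. 3 ppages; refcounts: pp0:1 pp1:2 pp2:1
Op 3: write(P0, v1, 154). refcount(pp1)=2>1 -> COPY to pp3. 4 ppages; refcounts: pp0:1 pp1:1 pp2:1 pp3:1
Op 4: read(P0, v1) -> 154. No state change.
Op 5: write(P1, v0, 103). refcount(pp2)=1 -> write in place. 4 ppages; refcounts: pp0:1 pp1:1 pp2:1 pp3:1
Op 6: fork(P0) -> P2. 4 ppages; refcounts: pp0:2 pp1:1 pp2:1 pp3:2

Answer: 4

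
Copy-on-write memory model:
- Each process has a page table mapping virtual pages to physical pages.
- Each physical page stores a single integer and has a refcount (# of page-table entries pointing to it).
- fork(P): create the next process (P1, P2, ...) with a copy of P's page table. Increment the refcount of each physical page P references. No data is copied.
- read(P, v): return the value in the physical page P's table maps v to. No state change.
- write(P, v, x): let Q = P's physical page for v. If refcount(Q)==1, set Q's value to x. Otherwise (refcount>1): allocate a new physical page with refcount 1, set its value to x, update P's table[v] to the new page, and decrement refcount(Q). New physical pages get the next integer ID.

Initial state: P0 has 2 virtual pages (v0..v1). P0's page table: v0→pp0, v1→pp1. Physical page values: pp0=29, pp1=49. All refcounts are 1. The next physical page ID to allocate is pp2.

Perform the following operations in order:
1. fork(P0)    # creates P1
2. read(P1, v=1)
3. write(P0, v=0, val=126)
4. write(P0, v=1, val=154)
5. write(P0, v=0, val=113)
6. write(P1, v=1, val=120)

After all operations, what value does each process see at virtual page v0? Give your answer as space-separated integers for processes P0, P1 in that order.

Answer: 113 29

Derivation:
Op 1: fork(P0) -> P1. 2 ppages; refcounts: pp0:2 pp1:2
Op 2: read(P1, v1) -> 49. No state change.
Op 3: write(P0, v0, 126). refcount(pp0)=2>1 -> COPY to pp2. 3 ppages; refcounts: pp0:1 pp1:2 pp2:1
Op 4: write(P0, v1, 154). refcount(pp1)=2>1 -> COPY to pp3. 4 ppages; refcounts: pp0:1 pp1:1 pp2:1 pp3:1
Op 5: write(P0, v0, 113). refcount(pp2)=1 -> write in place. 4 ppages; refcounts: pp0:1 pp1:1 pp2:1 pp3:1
Op 6: write(P1, v1, 120). refcount(pp1)=1 -> write in place. 4 ppages; refcounts: pp0:1 pp1:1 pp2:1 pp3:1
P0: v0 -> pp2 = 113
P1: v0 -> pp0 = 29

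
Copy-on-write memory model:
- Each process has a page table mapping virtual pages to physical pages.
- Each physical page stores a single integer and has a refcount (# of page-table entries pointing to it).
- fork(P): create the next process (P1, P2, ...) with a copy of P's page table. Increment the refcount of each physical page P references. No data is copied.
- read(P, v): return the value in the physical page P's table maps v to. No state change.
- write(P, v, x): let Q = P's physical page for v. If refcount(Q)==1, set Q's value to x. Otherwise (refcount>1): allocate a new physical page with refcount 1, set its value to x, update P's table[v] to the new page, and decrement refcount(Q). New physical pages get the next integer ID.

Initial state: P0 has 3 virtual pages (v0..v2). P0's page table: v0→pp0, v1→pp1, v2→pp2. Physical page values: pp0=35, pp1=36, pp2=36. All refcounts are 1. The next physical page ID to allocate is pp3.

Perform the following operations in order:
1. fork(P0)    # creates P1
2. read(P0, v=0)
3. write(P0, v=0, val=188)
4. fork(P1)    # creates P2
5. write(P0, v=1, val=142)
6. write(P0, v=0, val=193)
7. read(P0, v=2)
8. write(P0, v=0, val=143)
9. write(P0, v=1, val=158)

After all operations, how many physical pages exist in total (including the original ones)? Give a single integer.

Answer: 5

Derivation:
Op 1: fork(P0) -> P1. 3 ppages; refcounts: pp0:2 pp1:2 pp2:2
Op 2: read(P0, v0) -> 35. No state change.
Op 3: write(P0, v0, 188). refcount(pp0)=2>1 -> COPY to pp3. 4 ppages; refcounts: pp0:1 pp1:2 pp2:2 pp3:1
Op 4: fork(P1) -> P2. 4 ppages; refcounts: pp0:2 pp1:3 pp2:3 pp3:1
Op 5: write(P0, v1, 142). refcount(pp1)=3>1 -> COPY to pp4. 5 ppages; refcounts: pp0:2 pp1:2 pp2:3 pp3:1 pp4:1
Op 6: write(P0, v0, 193). refcount(pp3)=1 -> write in place. 5 ppages; refcounts: pp0:2 pp1:2 pp2:3 pp3:1 pp4:1
Op 7: read(P0, v2) -> 36. No state change.
Op 8: write(P0, v0, 143). refcount(pp3)=1 -> write in place. 5 ppages; refcounts: pp0:2 pp1:2 pp2:3 pp3:1 pp4:1
Op 9: write(P0, v1, 158). refcount(pp4)=1 -> write in place. 5 ppages; refcounts: pp0:2 pp1:2 pp2:3 pp3:1 pp4:1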